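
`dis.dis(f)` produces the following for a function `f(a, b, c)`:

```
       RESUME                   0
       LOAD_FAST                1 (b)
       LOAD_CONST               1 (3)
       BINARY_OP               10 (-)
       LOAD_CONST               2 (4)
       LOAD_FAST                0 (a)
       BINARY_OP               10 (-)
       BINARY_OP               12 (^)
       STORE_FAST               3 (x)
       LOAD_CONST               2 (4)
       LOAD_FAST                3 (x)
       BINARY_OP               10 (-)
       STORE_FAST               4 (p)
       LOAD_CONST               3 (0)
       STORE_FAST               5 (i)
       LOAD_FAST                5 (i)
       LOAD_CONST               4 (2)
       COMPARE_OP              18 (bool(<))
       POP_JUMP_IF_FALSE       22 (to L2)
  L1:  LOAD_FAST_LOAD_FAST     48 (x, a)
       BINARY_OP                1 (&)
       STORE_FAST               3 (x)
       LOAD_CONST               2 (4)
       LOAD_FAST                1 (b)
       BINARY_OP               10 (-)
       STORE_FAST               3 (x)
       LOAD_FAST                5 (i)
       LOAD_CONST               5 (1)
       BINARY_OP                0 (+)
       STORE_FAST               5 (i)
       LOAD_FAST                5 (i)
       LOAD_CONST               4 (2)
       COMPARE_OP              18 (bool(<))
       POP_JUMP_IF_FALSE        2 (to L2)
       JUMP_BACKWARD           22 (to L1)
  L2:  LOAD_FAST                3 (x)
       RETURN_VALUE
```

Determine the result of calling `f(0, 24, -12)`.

LOAD_FAST b → push 24. Stack: [24]
LOAD_CONST → push 3. Stack: [24, 3]
BINARY_OP - → 24 - 3 = 21. Stack: [21]
LOAD_CONST → push 4. Stack: [21, 4]
LOAD_FAST a → push 0. Stack: [21, 4, 0]
BINARY_OP - → 4 - 0 = 4. Stack: [21, 4]
BINARY_OP ^ → 21 ^ 4 = 17. Stack: [17]
STORE_FAST x → x=17. Stack: []
LOAD_CONST → push 4. Stack: [4]
LOAD_FAST x → push 17. Stack: [4, 17]
BINARY_OP - → 4 - 17 = -13. Stack: [-13]
STORE_FAST p → p=-13. Stack: []
LOAD_CONST → push 0. Stack: [0]
STORE_FAST i → i=0. Stack: []
LOAD_FAST i → push 0. Stack: [0]
LOAD_CONST → push 2. Stack: [0, 2]
COMPARE_OP bool(<) → 0 vs 2 = True. Stack: [True]
POP_JUMP_IF_FALSE → pop True; no jump. Stack: []
LOAD_FAST_LOAD_FAST x,a → push 17,0. Stack: [17, 0]
BINARY_OP & → 17 & 0 = 0. Stack: [0]
STORE_FAST x → x=0. Stack: []
LOAD_CONST → push 4. Stack: [4]
LOAD_FAST b → push 24. Stack: [4, 24]
BINARY_OP - → 4 - 24 = -20. Stack: [-20]
STORE_FAST x → x=-20. Stack: []
LOAD_FAST i → push 0. Stack: [0]
LOAD_CONST → push 1. Stack: [0, 1]
BINARY_OP + → 0 + 1 = 1. Stack: [1]
STORE_FAST i → i=1. Stack: []
LOAD_FAST i → push 1. Stack: [1]
LOAD_CONST → push 2. Stack: [1, 2]
COMPARE_OP bool(<) → 1 vs 2 = True. Stack: [True]
POP_JUMP_IF_FALSE → pop True; no jump. Stack: []
LOAD_FAST_LOAD_FAST x,a → push -20,0. Stack: [-20, 0]
BINARY_OP & → -20 & 0 = 0. Stack: [0]
STORE_FAST x → x=0. Stack: []
LOAD_CONST → push 4. Stack: [4]
LOAD_FAST b → push 24. Stack: [4, 24]
BINARY_OP - → 4 - 24 = -20. Stack: [-20]
STORE_FAST x → x=-20. Stack: []
LOAD_FAST i → push 1. Stack: [1]
LOAD_CONST → push 1. Stack: [1, 1]
BINARY_OP + → 1 + 1 = 2. Stack: [2]
STORE_FAST i → i=2. Stack: []
LOAD_FAST i → push 2. Stack: [2]
LOAD_CONST → push 2. Stack: [2, 2]
COMPARE_OP bool(<) → 2 vs 2 = False. Stack: [False]
POP_JUMP_IF_FALSE → pop False; jump. Stack: []
LOAD_FAST x → push -20. Stack: [-20]
RETURN_VALUE → return -20.

-20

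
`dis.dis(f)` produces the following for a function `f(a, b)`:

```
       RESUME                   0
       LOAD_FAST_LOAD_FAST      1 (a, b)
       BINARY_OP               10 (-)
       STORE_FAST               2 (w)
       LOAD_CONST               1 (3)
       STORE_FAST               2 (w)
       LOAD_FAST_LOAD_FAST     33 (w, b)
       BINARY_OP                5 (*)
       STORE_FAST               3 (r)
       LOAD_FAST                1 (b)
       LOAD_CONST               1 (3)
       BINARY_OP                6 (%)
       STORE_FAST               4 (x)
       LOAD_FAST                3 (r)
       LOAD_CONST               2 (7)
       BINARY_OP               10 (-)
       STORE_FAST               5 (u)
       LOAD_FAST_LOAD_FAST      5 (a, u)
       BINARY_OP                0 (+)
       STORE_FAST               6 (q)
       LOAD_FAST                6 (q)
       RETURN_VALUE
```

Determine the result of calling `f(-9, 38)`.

98

LOAD_FAST_LOAD_FAST a,b → push -9,38. Stack: [-9, 38]
BINARY_OP - → -9 - 38 = -47. Stack: [-47]
STORE_FAST w → w=-47. Stack: []
LOAD_CONST → push 3. Stack: [3]
STORE_FAST w → w=3. Stack: []
LOAD_FAST_LOAD_FAST w,b → push 3,38. Stack: [3, 38]
BINARY_OP * → 3 * 38 = 114. Stack: [114]
STORE_FAST r → r=114. Stack: []
LOAD_FAST b → push 38. Stack: [38]
LOAD_CONST → push 3. Stack: [38, 3]
BINARY_OP % → 38 % 3 = 2. Stack: [2]
STORE_FAST x → x=2. Stack: []
LOAD_FAST r → push 114. Stack: [114]
LOAD_CONST → push 7. Stack: [114, 7]
BINARY_OP - → 114 - 7 = 107. Stack: [107]
STORE_FAST u → u=107. Stack: []
LOAD_FAST_LOAD_FAST a,u → push -9,107. Stack: [-9, 107]
BINARY_OP + → -9 + 107 = 98. Stack: [98]
STORE_FAST q → q=98. Stack: []
LOAD_FAST q → push 98. Stack: [98]
RETURN_VALUE → return 98.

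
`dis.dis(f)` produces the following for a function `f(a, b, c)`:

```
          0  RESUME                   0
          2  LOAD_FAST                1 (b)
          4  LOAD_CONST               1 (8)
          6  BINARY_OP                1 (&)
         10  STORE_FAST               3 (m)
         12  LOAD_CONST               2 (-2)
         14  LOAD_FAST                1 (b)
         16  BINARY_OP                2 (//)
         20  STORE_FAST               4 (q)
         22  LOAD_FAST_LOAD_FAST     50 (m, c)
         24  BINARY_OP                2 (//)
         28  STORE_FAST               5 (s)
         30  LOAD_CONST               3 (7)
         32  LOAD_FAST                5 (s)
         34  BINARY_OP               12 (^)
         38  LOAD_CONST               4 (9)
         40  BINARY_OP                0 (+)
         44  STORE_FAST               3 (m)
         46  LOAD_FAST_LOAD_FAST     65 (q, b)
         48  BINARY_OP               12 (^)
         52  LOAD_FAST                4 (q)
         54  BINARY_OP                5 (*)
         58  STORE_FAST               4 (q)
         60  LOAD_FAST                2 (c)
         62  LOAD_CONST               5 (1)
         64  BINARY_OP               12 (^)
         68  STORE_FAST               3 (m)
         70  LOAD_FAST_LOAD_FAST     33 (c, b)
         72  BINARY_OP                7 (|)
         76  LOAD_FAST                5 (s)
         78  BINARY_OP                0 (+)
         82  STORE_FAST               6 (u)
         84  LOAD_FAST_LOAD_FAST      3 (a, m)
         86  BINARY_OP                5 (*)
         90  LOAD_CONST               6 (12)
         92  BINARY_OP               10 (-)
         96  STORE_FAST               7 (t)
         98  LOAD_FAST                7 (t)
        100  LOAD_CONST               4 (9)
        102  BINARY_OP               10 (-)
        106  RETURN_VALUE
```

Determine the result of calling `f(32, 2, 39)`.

1195

LOAD_FAST b → push 2. Stack: [2]
LOAD_CONST → push 8. Stack: [2, 8]
BINARY_OP & → 2 & 8 = 0. Stack: [0]
STORE_FAST m → m=0. Stack: []
LOAD_CONST → push -2. Stack: [-2]
LOAD_FAST b → push 2. Stack: [-2, 2]
BINARY_OP // → -2 // 2 = -1. Stack: [-1]
STORE_FAST q → q=-1. Stack: []
LOAD_FAST_LOAD_FAST m,c → push 0,39. Stack: [0, 39]
BINARY_OP // → 0 // 39 = 0. Stack: [0]
STORE_FAST s → s=0. Stack: []
LOAD_CONST → push 7. Stack: [7]
LOAD_FAST s → push 0. Stack: [7, 0]
BINARY_OP ^ → 7 ^ 0 = 7. Stack: [7]
LOAD_CONST → push 9. Stack: [7, 9]
BINARY_OP + → 7 + 9 = 16. Stack: [16]
STORE_FAST m → m=16. Stack: []
LOAD_FAST_LOAD_FAST q,b → push -1,2. Stack: [-1, 2]
BINARY_OP ^ → -1 ^ 2 = -3. Stack: [-3]
LOAD_FAST q → push -1. Stack: [-3, -1]
BINARY_OP * → -3 * -1 = 3. Stack: [3]
STORE_FAST q → q=3. Stack: []
LOAD_FAST c → push 39. Stack: [39]
LOAD_CONST → push 1. Stack: [39, 1]
BINARY_OP ^ → 39 ^ 1 = 38. Stack: [38]
STORE_FAST m → m=38. Stack: []
LOAD_FAST_LOAD_FAST c,b → push 39,2. Stack: [39, 2]
BINARY_OP | → 39 | 2 = 39. Stack: [39]
LOAD_FAST s → push 0. Stack: [39, 0]
BINARY_OP + → 39 + 0 = 39. Stack: [39]
STORE_FAST u → u=39. Stack: []
LOAD_FAST_LOAD_FAST a,m → push 32,38. Stack: [32, 38]
BINARY_OP * → 32 * 38 = 1216. Stack: [1216]
LOAD_CONST → push 12. Stack: [1216, 12]
BINARY_OP - → 1216 - 12 = 1204. Stack: [1204]
STORE_FAST t → t=1204. Stack: []
LOAD_FAST t → push 1204. Stack: [1204]
LOAD_CONST → push 9. Stack: [1204, 9]
BINARY_OP - → 1204 - 9 = 1195. Stack: [1195]
RETURN_VALUE → return 1195.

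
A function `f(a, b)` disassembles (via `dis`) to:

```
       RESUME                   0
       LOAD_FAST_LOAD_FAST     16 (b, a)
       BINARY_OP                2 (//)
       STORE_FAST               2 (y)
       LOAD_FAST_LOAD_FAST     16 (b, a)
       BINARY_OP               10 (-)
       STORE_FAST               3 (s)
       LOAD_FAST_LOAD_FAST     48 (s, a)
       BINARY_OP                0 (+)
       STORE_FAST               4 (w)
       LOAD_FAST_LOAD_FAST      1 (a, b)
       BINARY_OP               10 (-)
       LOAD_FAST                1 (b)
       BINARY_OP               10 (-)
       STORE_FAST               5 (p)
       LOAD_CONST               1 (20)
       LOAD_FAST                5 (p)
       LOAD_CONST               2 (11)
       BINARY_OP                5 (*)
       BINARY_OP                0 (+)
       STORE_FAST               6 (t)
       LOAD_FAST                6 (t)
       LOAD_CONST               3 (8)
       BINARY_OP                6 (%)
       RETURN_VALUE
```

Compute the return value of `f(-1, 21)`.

3

LOAD_FAST_LOAD_FAST b,a → push 21,-1. Stack: [21, -1]
BINARY_OP // → 21 // -1 = -21. Stack: [-21]
STORE_FAST y → y=-21. Stack: []
LOAD_FAST_LOAD_FAST b,a → push 21,-1. Stack: [21, -1]
BINARY_OP - → 21 - -1 = 22. Stack: [22]
STORE_FAST s → s=22. Stack: []
LOAD_FAST_LOAD_FAST s,a → push 22,-1. Stack: [22, -1]
BINARY_OP + → 22 + -1 = 21. Stack: [21]
STORE_FAST w → w=21. Stack: []
LOAD_FAST_LOAD_FAST a,b → push -1,21. Stack: [-1, 21]
BINARY_OP - → -1 - 21 = -22. Stack: [-22]
LOAD_FAST b → push 21. Stack: [-22, 21]
BINARY_OP - → -22 - 21 = -43. Stack: [-43]
STORE_FAST p → p=-43. Stack: []
LOAD_CONST → push 20. Stack: [20]
LOAD_FAST p → push -43. Stack: [20, -43]
LOAD_CONST → push 11. Stack: [20, -43, 11]
BINARY_OP * → -43 * 11 = -473. Stack: [20, -473]
BINARY_OP + → 20 + -473 = -453. Stack: [-453]
STORE_FAST t → t=-453. Stack: []
LOAD_FAST t → push -453. Stack: [-453]
LOAD_CONST → push 8. Stack: [-453, 8]
BINARY_OP % → -453 % 8 = 3. Stack: [3]
RETURN_VALUE → return 3.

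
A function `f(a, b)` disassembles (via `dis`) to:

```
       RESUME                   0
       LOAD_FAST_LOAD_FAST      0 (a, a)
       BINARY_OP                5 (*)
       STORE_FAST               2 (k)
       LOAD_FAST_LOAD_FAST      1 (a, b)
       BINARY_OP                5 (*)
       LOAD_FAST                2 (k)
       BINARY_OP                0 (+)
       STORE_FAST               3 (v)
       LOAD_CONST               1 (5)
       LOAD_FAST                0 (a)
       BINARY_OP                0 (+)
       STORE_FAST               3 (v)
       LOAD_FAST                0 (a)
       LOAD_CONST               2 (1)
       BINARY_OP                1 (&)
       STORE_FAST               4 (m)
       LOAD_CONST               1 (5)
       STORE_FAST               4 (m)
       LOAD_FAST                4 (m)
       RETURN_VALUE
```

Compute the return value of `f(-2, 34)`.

5

LOAD_FAST_LOAD_FAST a,a → push -2,-2. Stack: [-2, -2]
BINARY_OP * → -2 * -2 = 4. Stack: [4]
STORE_FAST k → k=4. Stack: []
LOAD_FAST_LOAD_FAST a,b → push -2,34. Stack: [-2, 34]
BINARY_OP * → -2 * 34 = -68. Stack: [-68]
LOAD_FAST k → push 4. Stack: [-68, 4]
BINARY_OP + → -68 + 4 = -64. Stack: [-64]
STORE_FAST v → v=-64. Stack: []
LOAD_CONST → push 5. Stack: [5]
LOAD_FAST a → push -2. Stack: [5, -2]
BINARY_OP + → 5 + -2 = 3. Stack: [3]
STORE_FAST v → v=3. Stack: []
LOAD_FAST a → push -2. Stack: [-2]
LOAD_CONST → push 1. Stack: [-2, 1]
BINARY_OP & → -2 & 1 = 0. Stack: [0]
STORE_FAST m → m=0. Stack: []
LOAD_CONST → push 5. Stack: [5]
STORE_FAST m → m=5. Stack: []
LOAD_FAST m → push 5. Stack: [5]
RETURN_VALUE → return 5.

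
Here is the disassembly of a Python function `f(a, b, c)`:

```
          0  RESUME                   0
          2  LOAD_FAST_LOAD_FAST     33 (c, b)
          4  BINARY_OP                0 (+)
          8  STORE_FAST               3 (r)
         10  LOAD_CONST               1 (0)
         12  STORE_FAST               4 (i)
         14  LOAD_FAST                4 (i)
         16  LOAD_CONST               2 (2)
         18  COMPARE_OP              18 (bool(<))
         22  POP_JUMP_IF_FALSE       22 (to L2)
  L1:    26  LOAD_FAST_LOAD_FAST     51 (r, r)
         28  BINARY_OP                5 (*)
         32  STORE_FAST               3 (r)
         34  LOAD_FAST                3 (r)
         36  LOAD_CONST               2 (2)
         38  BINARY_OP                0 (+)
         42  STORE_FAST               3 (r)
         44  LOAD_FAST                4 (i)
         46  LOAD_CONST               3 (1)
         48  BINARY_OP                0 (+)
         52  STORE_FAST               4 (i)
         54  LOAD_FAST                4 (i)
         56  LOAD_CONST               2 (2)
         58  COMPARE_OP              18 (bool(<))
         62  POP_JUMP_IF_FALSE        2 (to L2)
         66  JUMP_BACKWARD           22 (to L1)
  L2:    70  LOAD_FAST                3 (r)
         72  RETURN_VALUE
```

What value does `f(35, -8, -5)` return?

29243

LOAD_FAST_LOAD_FAST c,b → push -5,-8. Stack: [-5, -8]
BINARY_OP + → -5 + -8 = -13. Stack: [-13]
STORE_FAST r → r=-13. Stack: []
LOAD_CONST → push 0. Stack: [0]
STORE_FAST i → i=0. Stack: []
LOAD_FAST i → push 0. Stack: [0]
LOAD_CONST → push 2. Stack: [0, 2]
COMPARE_OP bool(<) → 0 vs 2 = True. Stack: [True]
POP_JUMP_IF_FALSE → pop True; no jump. Stack: []
LOAD_FAST_LOAD_FAST r,r → push -13,-13. Stack: [-13, -13]
BINARY_OP * → -13 * -13 = 169. Stack: [169]
STORE_FAST r → r=169. Stack: []
LOAD_FAST r → push 169. Stack: [169]
LOAD_CONST → push 2. Stack: [169, 2]
BINARY_OP + → 169 + 2 = 171. Stack: [171]
STORE_FAST r → r=171. Stack: []
LOAD_FAST i → push 0. Stack: [0]
LOAD_CONST → push 1. Stack: [0, 1]
BINARY_OP + → 0 + 1 = 1. Stack: [1]
STORE_FAST i → i=1. Stack: []
LOAD_FAST i → push 1. Stack: [1]
LOAD_CONST → push 2. Stack: [1, 2]
COMPARE_OP bool(<) → 1 vs 2 = True. Stack: [True]
POP_JUMP_IF_FALSE → pop True; no jump. Stack: []
LOAD_FAST_LOAD_FAST r,r → push 171,171. Stack: [171, 171]
BINARY_OP * → 171 * 171 = 29241. Stack: [29241]
STORE_FAST r → r=29241. Stack: []
LOAD_FAST r → push 29241. Stack: [29241]
LOAD_CONST → push 2. Stack: [29241, 2]
BINARY_OP + → 29241 + 2 = 29243. Stack: [29243]
STORE_FAST r → r=29243. Stack: []
LOAD_FAST i → push 1. Stack: [1]
LOAD_CONST → push 1. Stack: [1, 1]
BINARY_OP + → 1 + 1 = 2. Stack: [2]
STORE_FAST i → i=2. Stack: []
LOAD_FAST i → push 2. Stack: [2]
LOAD_CONST → push 2. Stack: [2, 2]
COMPARE_OP bool(<) → 2 vs 2 = False. Stack: [False]
POP_JUMP_IF_FALSE → pop False; jump. Stack: []
LOAD_FAST r → push 29243. Stack: [29243]
RETURN_VALUE → return 29243.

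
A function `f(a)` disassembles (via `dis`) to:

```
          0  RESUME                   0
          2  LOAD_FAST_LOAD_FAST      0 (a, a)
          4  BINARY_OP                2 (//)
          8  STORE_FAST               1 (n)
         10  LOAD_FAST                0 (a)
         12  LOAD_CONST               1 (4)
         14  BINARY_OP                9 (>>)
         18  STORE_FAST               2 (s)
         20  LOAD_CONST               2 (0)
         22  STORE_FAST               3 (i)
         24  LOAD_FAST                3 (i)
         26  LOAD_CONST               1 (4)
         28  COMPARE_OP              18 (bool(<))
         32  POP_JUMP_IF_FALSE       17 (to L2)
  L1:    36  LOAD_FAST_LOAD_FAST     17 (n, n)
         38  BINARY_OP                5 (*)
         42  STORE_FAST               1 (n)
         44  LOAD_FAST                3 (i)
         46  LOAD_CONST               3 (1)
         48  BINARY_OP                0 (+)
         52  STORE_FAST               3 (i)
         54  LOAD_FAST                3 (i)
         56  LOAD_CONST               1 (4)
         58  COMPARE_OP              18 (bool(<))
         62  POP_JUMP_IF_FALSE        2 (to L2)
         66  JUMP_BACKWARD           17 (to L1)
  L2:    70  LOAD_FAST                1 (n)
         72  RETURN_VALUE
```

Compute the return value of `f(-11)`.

1

LOAD_FAST_LOAD_FAST a,a → push -11,-11. Stack: [-11, -11]
BINARY_OP // → -11 // -11 = 1. Stack: [1]
STORE_FAST n → n=1. Stack: []
LOAD_FAST a → push -11. Stack: [-11]
LOAD_CONST → push 4. Stack: [-11, 4]
BINARY_OP >> → -11 >> 4 = -1. Stack: [-1]
STORE_FAST s → s=-1. Stack: []
LOAD_CONST → push 0. Stack: [0]
STORE_FAST i → i=0. Stack: []
LOAD_FAST i → push 0. Stack: [0]
LOAD_CONST → push 4. Stack: [0, 4]
COMPARE_OP bool(<) → 0 vs 4 = True. Stack: [True]
POP_JUMP_IF_FALSE → pop True; no jump. Stack: []
LOAD_FAST_LOAD_FAST n,n → push 1,1. Stack: [1, 1]
BINARY_OP * → 1 * 1 = 1. Stack: [1]
STORE_FAST n → n=1. Stack: []
LOAD_FAST i → push 0. Stack: [0]
LOAD_CONST → push 1. Stack: [0, 1]
BINARY_OP + → 0 + 1 = 1. Stack: [1]
STORE_FAST i → i=1. Stack: []
LOAD_FAST i → push 1. Stack: [1]
LOAD_CONST → push 4. Stack: [1, 4]
COMPARE_OP bool(<) → 1 vs 4 = True. Stack: [True]
POP_JUMP_IF_FALSE → pop True; no jump. Stack: []
LOAD_FAST_LOAD_FAST n,n → push 1,1. Stack: [1, 1]
BINARY_OP * → 1 * 1 = 1. Stack: [1]
STORE_FAST n → n=1. Stack: []
LOAD_FAST i → push 1. Stack: [1]
LOAD_CONST → push 1. Stack: [1, 1]
BINARY_OP + → 1 + 1 = 2. Stack: [2]
STORE_FAST i → i=2. Stack: []
LOAD_FAST i → push 2. Stack: [2]
LOAD_CONST → push 4. Stack: [2, 4]
COMPARE_OP bool(<) → 2 vs 4 = True. Stack: [True]
POP_JUMP_IF_FALSE → pop True; no jump. Stack: []
LOAD_FAST_LOAD_FAST n,n → push 1,1. Stack: [1, 1]
BINARY_OP * → 1 * 1 = 1. Stack: [1]
STORE_FAST n → n=1. Stack: []
LOAD_FAST i → push 2. Stack: [2]
LOAD_CONST → push 1. Stack: [2, 1]
BINARY_OP + → 2 + 1 = 3. Stack: [3]
STORE_FAST i → i=3. Stack: []
LOAD_FAST i → push 3. Stack: [3]
LOAD_CONST → push 4. Stack: [3, 4]
COMPARE_OP bool(<) → 3 vs 4 = True. Stack: [True]
POP_JUMP_IF_FALSE → pop True; no jump. Stack: []
LOAD_FAST_LOAD_FAST n,n → push 1,1. Stack: [1, 1]
BINARY_OP * → 1 * 1 = 1. Stack: [1]
STORE_FAST n → n=1. Stack: []
LOAD_FAST i → push 3. Stack: [3]
LOAD_CONST → push 1. Stack: [3, 1]
BINARY_OP + → 3 + 1 = 4. Stack: [4]
STORE_FAST i → i=4. Stack: []
LOAD_FAST i → push 4. Stack: [4]
LOAD_CONST → push 4. Stack: [4, 4]
COMPARE_OP bool(<) → 4 vs 4 = False. Stack: [False]
POP_JUMP_IF_FALSE → pop False; jump. Stack: []
LOAD_FAST n → push 1. Stack: [1]
RETURN_VALUE → return 1.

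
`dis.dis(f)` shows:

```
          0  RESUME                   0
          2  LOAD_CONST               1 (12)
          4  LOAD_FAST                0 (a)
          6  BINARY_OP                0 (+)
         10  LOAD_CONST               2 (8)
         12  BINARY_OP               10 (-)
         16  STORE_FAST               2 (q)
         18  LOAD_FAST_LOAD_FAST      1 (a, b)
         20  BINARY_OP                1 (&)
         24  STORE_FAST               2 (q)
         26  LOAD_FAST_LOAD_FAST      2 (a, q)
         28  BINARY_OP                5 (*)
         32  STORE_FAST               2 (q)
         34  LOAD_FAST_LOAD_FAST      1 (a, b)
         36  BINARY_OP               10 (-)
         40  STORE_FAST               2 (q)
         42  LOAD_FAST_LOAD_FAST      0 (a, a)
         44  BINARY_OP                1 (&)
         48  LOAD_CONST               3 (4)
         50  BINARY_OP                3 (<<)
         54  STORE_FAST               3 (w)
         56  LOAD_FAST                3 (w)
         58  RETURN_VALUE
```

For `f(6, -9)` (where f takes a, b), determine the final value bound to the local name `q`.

LOAD_CONST → push 12. Stack: [12]
LOAD_FAST a → push 6. Stack: [12, 6]
BINARY_OP + → 12 + 6 = 18. Stack: [18]
LOAD_CONST → push 8. Stack: [18, 8]
BINARY_OP - → 18 - 8 = 10. Stack: [10]
STORE_FAST q → q=10. Stack: []
LOAD_FAST_LOAD_FAST a,b → push 6,-9. Stack: [6, -9]
BINARY_OP & → 6 & -9 = 6. Stack: [6]
STORE_FAST q → q=6. Stack: []
LOAD_FAST_LOAD_FAST a,q → push 6,6. Stack: [6, 6]
BINARY_OP * → 6 * 6 = 36. Stack: [36]
STORE_FAST q → q=36. Stack: []
LOAD_FAST_LOAD_FAST a,b → push 6,-9. Stack: [6, -9]
BINARY_OP - → 6 - -9 = 15. Stack: [15]
STORE_FAST q → q=15. Stack: []
LOAD_FAST_LOAD_FAST a,a → push 6,6. Stack: [6, 6]
BINARY_OP & → 6 & 6 = 6. Stack: [6]
LOAD_CONST → push 4. Stack: [6, 4]
BINARY_OP << → 6 << 4 = 96. Stack: [96]
STORE_FAST w → w=96. Stack: []
LOAD_FAST w → push 96. Stack: [96]
RETURN_VALUE → return 96.

15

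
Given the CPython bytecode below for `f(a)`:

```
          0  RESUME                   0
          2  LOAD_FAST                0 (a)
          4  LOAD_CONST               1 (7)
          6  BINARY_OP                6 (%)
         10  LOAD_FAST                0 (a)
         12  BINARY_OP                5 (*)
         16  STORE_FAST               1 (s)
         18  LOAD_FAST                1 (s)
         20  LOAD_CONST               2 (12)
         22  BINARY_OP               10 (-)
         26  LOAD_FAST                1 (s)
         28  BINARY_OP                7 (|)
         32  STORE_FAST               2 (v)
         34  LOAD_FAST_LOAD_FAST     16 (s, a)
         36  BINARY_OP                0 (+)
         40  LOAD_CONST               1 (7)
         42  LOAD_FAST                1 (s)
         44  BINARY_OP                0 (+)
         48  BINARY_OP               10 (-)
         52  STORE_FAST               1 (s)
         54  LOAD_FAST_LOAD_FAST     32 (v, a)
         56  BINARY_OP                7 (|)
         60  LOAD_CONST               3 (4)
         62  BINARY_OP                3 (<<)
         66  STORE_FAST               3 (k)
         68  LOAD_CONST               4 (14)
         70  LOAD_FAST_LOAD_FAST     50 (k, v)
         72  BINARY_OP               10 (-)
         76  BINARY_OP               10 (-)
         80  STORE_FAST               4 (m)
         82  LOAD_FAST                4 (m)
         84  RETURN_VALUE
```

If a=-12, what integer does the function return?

LOAD_FAST a → push -12. Stack: [-12]
LOAD_CONST → push 7. Stack: [-12, 7]
BINARY_OP % → -12 % 7 = 2. Stack: [2]
LOAD_FAST a → push -12. Stack: [2, -12]
BINARY_OP * → 2 * -12 = -24. Stack: [-24]
STORE_FAST s → s=-24. Stack: []
LOAD_FAST s → push -24. Stack: [-24]
LOAD_CONST → push 12. Stack: [-24, 12]
BINARY_OP - → -24 - 12 = -36. Stack: [-36]
LOAD_FAST s → push -24. Stack: [-36, -24]
BINARY_OP | → -36 | -24 = -4. Stack: [-4]
STORE_FAST v → v=-4. Stack: []
LOAD_FAST_LOAD_FAST s,a → push -24,-12. Stack: [-24, -12]
BINARY_OP + → -24 + -12 = -36. Stack: [-36]
LOAD_CONST → push 7. Stack: [-36, 7]
LOAD_FAST s → push -24. Stack: [-36, 7, -24]
BINARY_OP + → 7 + -24 = -17. Stack: [-36, -17]
BINARY_OP - → -36 - -17 = -19. Stack: [-19]
STORE_FAST s → s=-19. Stack: []
LOAD_FAST_LOAD_FAST v,a → push -4,-12. Stack: [-4, -12]
BINARY_OP | → -4 | -12 = -4. Stack: [-4]
LOAD_CONST → push 4. Stack: [-4, 4]
BINARY_OP << → -4 << 4 = -64. Stack: [-64]
STORE_FAST k → k=-64. Stack: []
LOAD_CONST → push 14. Stack: [14]
LOAD_FAST_LOAD_FAST k,v → push -64,-4. Stack: [14, -64, -4]
BINARY_OP - → -64 - -4 = -60. Stack: [14, -60]
BINARY_OP - → 14 - -60 = 74. Stack: [74]
STORE_FAST m → m=74. Stack: []
LOAD_FAST m → push 74. Stack: [74]
RETURN_VALUE → return 74.

74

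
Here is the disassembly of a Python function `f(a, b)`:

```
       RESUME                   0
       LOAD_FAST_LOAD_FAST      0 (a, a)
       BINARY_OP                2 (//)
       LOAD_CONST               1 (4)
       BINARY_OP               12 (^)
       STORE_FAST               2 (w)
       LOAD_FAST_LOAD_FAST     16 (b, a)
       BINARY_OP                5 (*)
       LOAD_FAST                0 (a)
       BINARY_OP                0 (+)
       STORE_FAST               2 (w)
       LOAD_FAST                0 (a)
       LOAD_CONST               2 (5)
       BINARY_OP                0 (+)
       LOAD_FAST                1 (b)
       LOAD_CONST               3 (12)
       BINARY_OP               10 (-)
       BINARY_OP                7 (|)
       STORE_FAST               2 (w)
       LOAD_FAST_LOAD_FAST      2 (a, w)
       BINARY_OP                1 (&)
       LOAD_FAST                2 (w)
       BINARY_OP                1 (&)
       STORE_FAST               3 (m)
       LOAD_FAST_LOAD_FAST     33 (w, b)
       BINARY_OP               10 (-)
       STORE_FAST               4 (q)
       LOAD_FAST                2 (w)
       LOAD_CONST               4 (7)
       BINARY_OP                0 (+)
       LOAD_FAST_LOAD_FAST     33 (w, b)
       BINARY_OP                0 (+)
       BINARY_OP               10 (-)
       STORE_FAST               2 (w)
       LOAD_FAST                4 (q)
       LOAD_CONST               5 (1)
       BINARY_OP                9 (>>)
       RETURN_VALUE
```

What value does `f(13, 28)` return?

-5

LOAD_FAST_LOAD_FAST a,a → push 13,13. Stack: [13, 13]
BINARY_OP // → 13 // 13 = 1. Stack: [1]
LOAD_CONST → push 4. Stack: [1, 4]
BINARY_OP ^ → 1 ^ 4 = 5. Stack: [5]
STORE_FAST w → w=5. Stack: []
LOAD_FAST_LOAD_FAST b,a → push 28,13. Stack: [28, 13]
BINARY_OP * → 28 * 13 = 364. Stack: [364]
LOAD_FAST a → push 13. Stack: [364, 13]
BINARY_OP + → 364 + 13 = 377. Stack: [377]
STORE_FAST w → w=377. Stack: []
LOAD_FAST a → push 13. Stack: [13]
LOAD_CONST → push 5. Stack: [13, 5]
BINARY_OP + → 13 + 5 = 18. Stack: [18]
LOAD_FAST b → push 28. Stack: [18, 28]
LOAD_CONST → push 12. Stack: [18, 28, 12]
BINARY_OP - → 28 - 12 = 16. Stack: [18, 16]
BINARY_OP | → 18 | 16 = 18. Stack: [18]
STORE_FAST w → w=18. Stack: []
LOAD_FAST_LOAD_FAST a,w → push 13,18. Stack: [13, 18]
BINARY_OP & → 13 & 18 = 0. Stack: [0]
LOAD_FAST w → push 18. Stack: [0, 18]
BINARY_OP & → 0 & 18 = 0. Stack: [0]
STORE_FAST m → m=0. Stack: []
LOAD_FAST_LOAD_FAST w,b → push 18,28. Stack: [18, 28]
BINARY_OP - → 18 - 28 = -10. Stack: [-10]
STORE_FAST q → q=-10. Stack: []
LOAD_FAST w → push 18. Stack: [18]
LOAD_CONST → push 7. Stack: [18, 7]
BINARY_OP + → 18 + 7 = 25. Stack: [25]
LOAD_FAST_LOAD_FAST w,b → push 18,28. Stack: [25, 18, 28]
BINARY_OP + → 18 + 28 = 46. Stack: [25, 46]
BINARY_OP - → 25 - 46 = -21. Stack: [-21]
STORE_FAST w → w=-21. Stack: []
LOAD_FAST q → push -10. Stack: [-10]
LOAD_CONST → push 1. Stack: [-10, 1]
BINARY_OP >> → -10 >> 1 = -5. Stack: [-5]
RETURN_VALUE → return -5.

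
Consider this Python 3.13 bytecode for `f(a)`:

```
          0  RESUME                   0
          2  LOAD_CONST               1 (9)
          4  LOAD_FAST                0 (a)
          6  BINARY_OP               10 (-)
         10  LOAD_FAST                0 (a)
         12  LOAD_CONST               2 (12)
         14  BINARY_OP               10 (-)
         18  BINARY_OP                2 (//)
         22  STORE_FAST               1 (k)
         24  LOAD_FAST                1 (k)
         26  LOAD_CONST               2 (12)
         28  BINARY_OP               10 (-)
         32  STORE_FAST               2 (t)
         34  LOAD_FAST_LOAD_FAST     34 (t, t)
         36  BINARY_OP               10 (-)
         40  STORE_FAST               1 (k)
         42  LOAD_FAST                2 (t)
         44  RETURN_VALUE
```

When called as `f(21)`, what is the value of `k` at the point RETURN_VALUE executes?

0

LOAD_CONST → push 9. Stack: [9]
LOAD_FAST a → push 21. Stack: [9, 21]
BINARY_OP - → 9 - 21 = -12. Stack: [-12]
LOAD_FAST a → push 21. Stack: [-12, 21]
LOAD_CONST → push 12. Stack: [-12, 21, 12]
BINARY_OP - → 21 - 12 = 9. Stack: [-12, 9]
BINARY_OP // → -12 // 9 = -2. Stack: [-2]
STORE_FAST k → k=-2. Stack: []
LOAD_FAST k → push -2. Stack: [-2]
LOAD_CONST → push 12. Stack: [-2, 12]
BINARY_OP - → -2 - 12 = -14. Stack: [-14]
STORE_FAST t → t=-14. Stack: []
LOAD_FAST_LOAD_FAST t,t → push -14,-14. Stack: [-14, -14]
BINARY_OP - → -14 - -14 = 0. Stack: [0]
STORE_FAST k → k=0. Stack: []
LOAD_FAST t → push -14. Stack: [-14]
RETURN_VALUE → return -14.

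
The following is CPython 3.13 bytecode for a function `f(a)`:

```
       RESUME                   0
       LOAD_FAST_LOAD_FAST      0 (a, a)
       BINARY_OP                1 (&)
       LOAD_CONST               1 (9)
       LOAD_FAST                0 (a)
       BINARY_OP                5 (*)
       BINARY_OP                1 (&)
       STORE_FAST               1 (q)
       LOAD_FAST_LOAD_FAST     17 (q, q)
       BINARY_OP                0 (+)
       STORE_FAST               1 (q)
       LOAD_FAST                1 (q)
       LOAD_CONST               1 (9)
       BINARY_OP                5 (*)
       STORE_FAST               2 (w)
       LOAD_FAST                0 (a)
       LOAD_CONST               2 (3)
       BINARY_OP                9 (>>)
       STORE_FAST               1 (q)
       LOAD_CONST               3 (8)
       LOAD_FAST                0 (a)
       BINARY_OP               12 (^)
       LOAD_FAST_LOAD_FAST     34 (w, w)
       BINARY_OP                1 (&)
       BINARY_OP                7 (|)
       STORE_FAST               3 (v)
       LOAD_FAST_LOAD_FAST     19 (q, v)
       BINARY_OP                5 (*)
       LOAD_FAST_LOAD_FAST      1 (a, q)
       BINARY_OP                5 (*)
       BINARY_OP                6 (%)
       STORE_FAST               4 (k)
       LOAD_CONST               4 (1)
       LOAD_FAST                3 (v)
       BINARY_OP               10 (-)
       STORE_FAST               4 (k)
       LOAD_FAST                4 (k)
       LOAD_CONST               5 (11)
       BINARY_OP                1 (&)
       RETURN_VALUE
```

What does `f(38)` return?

LOAD_FAST_LOAD_FAST a,a → push 38,38. Stack: [38, 38]
BINARY_OP & → 38 & 38 = 38. Stack: [38]
LOAD_CONST → push 9. Stack: [38, 9]
LOAD_FAST a → push 38. Stack: [38, 9, 38]
BINARY_OP * → 9 * 38 = 342. Stack: [38, 342]
BINARY_OP & → 38 & 342 = 6. Stack: [6]
STORE_FAST q → q=6. Stack: []
LOAD_FAST_LOAD_FAST q,q → push 6,6. Stack: [6, 6]
BINARY_OP + → 6 + 6 = 12. Stack: [12]
STORE_FAST q → q=12. Stack: []
LOAD_FAST q → push 12. Stack: [12]
LOAD_CONST → push 9. Stack: [12, 9]
BINARY_OP * → 12 * 9 = 108. Stack: [108]
STORE_FAST w → w=108. Stack: []
LOAD_FAST a → push 38. Stack: [38]
LOAD_CONST → push 3. Stack: [38, 3]
BINARY_OP >> → 38 >> 3 = 4. Stack: [4]
STORE_FAST q → q=4. Stack: []
LOAD_CONST → push 8. Stack: [8]
LOAD_FAST a → push 38. Stack: [8, 38]
BINARY_OP ^ → 8 ^ 38 = 46. Stack: [46]
LOAD_FAST_LOAD_FAST w,w → push 108,108. Stack: [46, 108, 108]
BINARY_OP & → 108 & 108 = 108. Stack: [46, 108]
BINARY_OP | → 46 | 108 = 110. Stack: [110]
STORE_FAST v → v=110. Stack: []
LOAD_FAST_LOAD_FAST q,v → push 4,110. Stack: [4, 110]
BINARY_OP * → 4 * 110 = 440. Stack: [440]
LOAD_FAST_LOAD_FAST a,q → push 38,4. Stack: [440, 38, 4]
BINARY_OP * → 38 * 4 = 152. Stack: [440, 152]
BINARY_OP % → 440 % 152 = 136. Stack: [136]
STORE_FAST k → k=136. Stack: []
LOAD_CONST → push 1. Stack: [1]
LOAD_FAST v → push 110. Stack: [1, 110]
BINARY_OP - → 1 - 110 = -109. Stack: [-109]
STORE_FAST k → k=-109. Stack: []
LOAD_FAST k → push -109. Stack: [-109]
LOAD_CONST → push 11. Stack: [-109, 11]
BINARY_OP & → -109 & 11 = 3. Stack: [3]
RETURN_VALUE → return 3.

3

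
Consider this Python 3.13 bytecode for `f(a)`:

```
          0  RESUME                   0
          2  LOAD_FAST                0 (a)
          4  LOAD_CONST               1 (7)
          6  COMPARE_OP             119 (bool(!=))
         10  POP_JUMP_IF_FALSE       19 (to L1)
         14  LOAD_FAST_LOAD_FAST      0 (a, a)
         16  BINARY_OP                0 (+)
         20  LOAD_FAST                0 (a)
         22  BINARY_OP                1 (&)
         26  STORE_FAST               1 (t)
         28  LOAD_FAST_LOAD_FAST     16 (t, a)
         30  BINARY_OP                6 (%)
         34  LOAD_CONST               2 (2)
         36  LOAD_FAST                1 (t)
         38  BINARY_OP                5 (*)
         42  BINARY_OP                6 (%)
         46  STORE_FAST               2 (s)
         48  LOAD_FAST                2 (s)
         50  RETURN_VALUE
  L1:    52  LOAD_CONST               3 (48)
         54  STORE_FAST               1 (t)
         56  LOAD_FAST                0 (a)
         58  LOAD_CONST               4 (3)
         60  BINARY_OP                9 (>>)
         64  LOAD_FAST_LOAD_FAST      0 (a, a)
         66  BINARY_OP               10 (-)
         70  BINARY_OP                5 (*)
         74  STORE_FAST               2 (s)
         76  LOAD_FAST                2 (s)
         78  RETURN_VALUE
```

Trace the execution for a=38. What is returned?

LOAD_FAST a → push 38. Stack: [38]
LOAD_CONST → push 7. Stack: [38, 7]
COMPARE_OP bool(!=) → 38 vs 7 = True. Stack: [True]
POP_JUMP_IF_FALSE → pop True; no jump. Stack: []
LOAD_FAST_LOAD_FAST a,a → push 38,38. Stack: [38, 38]
BINARY_OP + → 38 + 38 = 76. Stack: [76]
LOAD_FAST a → push 38. Stack: [76, 38]
BINARY_OP & → 76 & 38 = 4. Stack: [4]
STORE_FAST t → t=4. Stack: []
LOAD_FAST_LOAD_FAST t,a → push 4,38. Stack: [4, 38]
BINARY_OP % → 4 % 38 = 4. Stack: [4]
LOAD_CONST → push 2. Stack: [4, 2]
LOAD_FAST t → push 4. Stack: [4, 2, 4]
BINARY_OP * → 2 * 4 = 8. Stack: [4, 8]
BINARY_OP % → 4 % 8 = 4. Stack: [4]
STORE_FAST s → s=4. Stack: []
LOAD_FAST s → push 4. Stack: [4]
RETURN_VALUE → return 4.

4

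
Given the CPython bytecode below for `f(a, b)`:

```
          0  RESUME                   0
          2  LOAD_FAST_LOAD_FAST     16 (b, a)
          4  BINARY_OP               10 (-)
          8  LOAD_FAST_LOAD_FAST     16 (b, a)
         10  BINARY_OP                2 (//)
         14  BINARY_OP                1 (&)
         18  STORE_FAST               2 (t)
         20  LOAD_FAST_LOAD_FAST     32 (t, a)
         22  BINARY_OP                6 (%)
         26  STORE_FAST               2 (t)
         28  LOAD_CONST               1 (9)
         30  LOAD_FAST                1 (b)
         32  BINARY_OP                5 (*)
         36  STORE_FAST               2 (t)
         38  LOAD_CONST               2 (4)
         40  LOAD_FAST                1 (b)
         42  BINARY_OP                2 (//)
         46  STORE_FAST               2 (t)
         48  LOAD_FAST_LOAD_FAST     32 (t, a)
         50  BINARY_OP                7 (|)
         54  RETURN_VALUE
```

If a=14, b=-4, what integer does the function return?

-1

LOAD_FAST_LOAD_FAST b,a → push -4,14. Stack: [-4, 14]
BINARY_OP - → -4 - 14 = -18. Stack: [-18]
LOAD_FAST_LOAD_FAST b,a → push -4,14. Stack: [-18, -4, 14]
BINARY_OP // → -4 // 14 = -1. Stack: [-18, -1]
BINARY_OP & → -18 & -1 = -18. Stack: [-18]
STORE_FAST t → t=-18. Stack: []
LOAD_FAST_LOAD_FAST t,a → push -18,14. Stack: [-18, 14]
BINARY_OP % → -18 % 14 = 10. Stack: [10]
STORE_FAST t → t=10. Stack: []
LOAD_CONST → push 9. Stack: [9]
LOAD_FAST b → push -4. Stack: [9, -4]
BINARY_OP * → 9 * -4 = -36. Stack: [-36]
STORE_FAST t → t=-36. Stack: []
LOAD_CONST → push 4. Stack: [4]
LOAD_FAST b → push -4. Stack: [4, -4]
BINARY_OP // → 4 // -4 = -1. Stack: [-1]
STORE_FAST t → t=-1. Stack: []
LOAD_FAST_LOAD_FAST t,a → push -1,14. Stack: [-1, 14]
BINARY_OP | → -1 | 14 = -1. Stack: [-1]
RETURN_VALUE → return -1.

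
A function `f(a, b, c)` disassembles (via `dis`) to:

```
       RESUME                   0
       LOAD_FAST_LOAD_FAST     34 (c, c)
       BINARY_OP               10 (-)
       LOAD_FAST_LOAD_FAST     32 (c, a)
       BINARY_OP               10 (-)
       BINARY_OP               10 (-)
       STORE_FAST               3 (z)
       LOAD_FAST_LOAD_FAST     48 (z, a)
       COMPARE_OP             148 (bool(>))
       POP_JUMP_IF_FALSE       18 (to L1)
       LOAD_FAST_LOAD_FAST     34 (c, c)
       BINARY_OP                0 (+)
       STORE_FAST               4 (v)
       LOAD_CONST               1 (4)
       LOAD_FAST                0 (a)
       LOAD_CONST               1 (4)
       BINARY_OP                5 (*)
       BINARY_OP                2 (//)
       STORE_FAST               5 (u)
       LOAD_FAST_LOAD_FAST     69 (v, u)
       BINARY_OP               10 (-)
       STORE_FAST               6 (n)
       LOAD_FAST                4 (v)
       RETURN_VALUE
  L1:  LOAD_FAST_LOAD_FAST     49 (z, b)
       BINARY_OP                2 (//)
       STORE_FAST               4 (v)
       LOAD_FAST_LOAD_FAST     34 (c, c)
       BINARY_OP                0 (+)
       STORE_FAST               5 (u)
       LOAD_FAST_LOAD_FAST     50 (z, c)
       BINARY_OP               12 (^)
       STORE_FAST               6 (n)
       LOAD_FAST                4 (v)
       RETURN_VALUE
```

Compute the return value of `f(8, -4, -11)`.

-22

LOAD_FAST_LOAD_FAST c,c → push -11,-11. Stack: [-11, -11]
BINARY_OP - → -11 - -11 = 0. Stack: [0]
LOAD_FAST_LOAD_FAST c,a → push -11,8. Stack: [0, -11, 8]
BINARY_OP - → -11 - 8 = -19. Stack: [0, -19]
BINARY_OP - → 0 - -19 = 19. Stack: [19]
STORE_FAST z → z=19. Stack: []
LOAD_FAST_LOAD_FAST z,a → push 19,8. Stack: [19, 8]
COMPARE_OP bool(>) → 19 vs 8 = True. Stack: [True]
POP_JUMP_IF_FALSE → pop True; no jump. Stack: []
LOAD_FAST_LOAD_FAST c,c → push -11,-11. Stack: [-11, -11]
BINARY_OP + → -11 + -11 = -22. Stack: [-22]
STORE_FAST v → v=-22. Stack: []
LOAD_CONST → push 4. Stack: [4]
LOAD_FAST a → push 8. Stack: [4, 8]
LOAD_CONST → push 4. Stack: [4, 8, 4]
BINARY_OP * → 8 * 4 = 32. Stack: [4, 32]
BINARY_OP // → 4 // 32 = 0. Stack: [0]
STORE_FAST u → u=0. Stack: []
LOAD_FAST_LOAD_FAST v,u → push -22,0. Stack: [-22, 0]
BINARY_OP - → -22 - 0 = -22. Stack: [-22]
STORE_FAST n → n=-22. Stack: []
LOAD_FAST v → push -22. Stack: [-22]
RETURN_VALUE → return -22.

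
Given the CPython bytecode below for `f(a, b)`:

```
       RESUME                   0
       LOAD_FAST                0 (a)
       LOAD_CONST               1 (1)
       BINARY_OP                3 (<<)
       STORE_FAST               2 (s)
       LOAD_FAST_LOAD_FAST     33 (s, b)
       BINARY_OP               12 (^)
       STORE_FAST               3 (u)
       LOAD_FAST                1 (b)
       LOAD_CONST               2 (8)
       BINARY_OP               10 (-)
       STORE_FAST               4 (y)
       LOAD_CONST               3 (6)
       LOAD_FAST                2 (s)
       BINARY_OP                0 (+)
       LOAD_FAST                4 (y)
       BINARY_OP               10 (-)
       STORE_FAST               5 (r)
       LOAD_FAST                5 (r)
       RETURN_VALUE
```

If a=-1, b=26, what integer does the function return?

-14

LOAD_FAST a → push -1. Stack: [-1]
LOAD_CONST → push 1. Stack: [-1, 1]
BINARY_OP << → -1 << 1 = -2. Stack: [-2]
STORE_FAST s → s=-2. Stack: []
LOAD_FAST_LOAD_FAST s,b → push -2,26. Stack: [-2, 26]
BINARY_OP ^ → -2 ^ 26 = -28. Stack: [-28]
STORE_FAST u → u=-28. Stack: []
LOAD_FAST b → push 26. Stack: [26]
LOAD_CONST → push 8. Stack: [26, 8]
BINARY_OP - → 26 - 8 = 18. Stack: [18]
STORE_FAST y → y=18. Stack: []
LOAD_CONST → push 6. Stack: [6]
LOAD_FAST s → push -2. Stack: [6, -2]
BINARY_OP + → 6 + -2 = 4. Stack: [4]
LOAD_FAST y → push 18. Stack: [4, 18]
BINARY_OP - → 4 - 18 = -14. Stack: [-14]
STORE_FAST r → r=-14. Stack: []
LOAD_FAST r → push -14. Stack: [-14]
RETURN_VALUE → return -14.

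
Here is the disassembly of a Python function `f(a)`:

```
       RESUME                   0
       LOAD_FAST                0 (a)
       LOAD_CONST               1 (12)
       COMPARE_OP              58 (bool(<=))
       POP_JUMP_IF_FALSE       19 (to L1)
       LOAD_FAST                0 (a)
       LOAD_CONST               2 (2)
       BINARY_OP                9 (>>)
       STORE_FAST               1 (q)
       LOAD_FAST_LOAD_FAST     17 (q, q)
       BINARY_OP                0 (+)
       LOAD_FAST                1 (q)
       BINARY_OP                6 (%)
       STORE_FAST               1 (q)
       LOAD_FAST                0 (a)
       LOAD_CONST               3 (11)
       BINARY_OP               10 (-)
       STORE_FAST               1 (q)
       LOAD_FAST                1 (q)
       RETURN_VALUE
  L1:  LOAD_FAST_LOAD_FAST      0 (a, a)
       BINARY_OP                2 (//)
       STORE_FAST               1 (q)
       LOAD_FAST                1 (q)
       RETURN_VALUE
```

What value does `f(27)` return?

LOAD_FAST a → push 27. Stack: [27]
LOAD_CONST → push 12. Stack: [27, 12]
COMPARE_OP bool(<=) → 27 vs 12 = False. Stack: [False]
POP_JUMP_IF_FALSE → pop False; jump. Stack: []
LOAD_FAST_LOAD_FAST a,a → push 27,27. Stack: [27, 27]
BINARY_OP // → 27 // 27 = 1. Stack: [1]
STORE_FAST q → q=1. Stack: []
LOAD_FAST q → push 1. Stack: [1]
RETURN_VALUE → return 1.

1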